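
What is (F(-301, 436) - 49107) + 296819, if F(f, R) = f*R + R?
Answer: 116912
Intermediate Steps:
F(f, R) = R + R*f (F(f, R) = R*f + R = R + R*f)
(F(-301, 436) - 49107) + 296819 = (436*(1 - 301) - 49107) + 296819 = (436*(-300) - 49107) + 296819 = (-130800 - 49107) + 296819 = -179907 + 296819 = 116912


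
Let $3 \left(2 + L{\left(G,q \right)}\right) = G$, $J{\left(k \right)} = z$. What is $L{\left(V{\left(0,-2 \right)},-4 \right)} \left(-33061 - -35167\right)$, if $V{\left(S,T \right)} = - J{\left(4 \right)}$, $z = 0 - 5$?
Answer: $-702$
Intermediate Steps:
$z = -5$ ($z = 0 - 5 = -5$)
$J{\left(k \right)} = -5$
$V{\left(S,T \right)} = 5$ ($V{\left(S,T \right)} = \left(-1\right) \left(-5\right) = 5$)
$L{\left(G,q \right)} = -2 + \frac{G}{3}$
$L{\left(V{\left(0,-2 \right)},-4 \right)} \left(-33061 - -35167\right) = \left(-2 + \frac{1}{3} \cdot 5\right) \left(-33061 - -35167\right) = \left(-2 + \frac{5}{3}\right) \left(-33061 + 35167\right) = \left(- \frac{1}{3}\right) 2106 = -702$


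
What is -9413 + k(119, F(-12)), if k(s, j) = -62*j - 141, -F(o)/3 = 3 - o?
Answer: -6764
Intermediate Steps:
F(o) = -9 + 3*o (F(o) = -3*(3 - o) = -9 + 3*o)
k(s, j) = -141 - 62*j
-9413 + k(119, F(-12)) = -9413 + (-141 - 62*(-9 + 3*(-12))) = -9413 + (-141 - 62*(-9 - 36)) = -9413 + (-141 - 62*(-45)) = -9413 + (-141 + 2790) = -9413 + 2649 = -6764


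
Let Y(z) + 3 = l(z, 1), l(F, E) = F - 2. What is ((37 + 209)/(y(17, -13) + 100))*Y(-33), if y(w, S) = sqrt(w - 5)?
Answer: -233700/2497 + 4674*sqrt(3)/2497 ≈ -90.350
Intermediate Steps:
y(w, S) = sqrt(-5 + w)
l(F, E) = -2 + F
Y(z) = -5 + z (Y(z) = -3 + (-2 + z) = -5 + z)
((37 + 209)/(y(17, -13) + 100))*Y(-33) = ((37 + 209)/(sqrt(-5 + 17) + 100))*(-5 - 33) = (246/(sqrt(12) + 100))*(-38) = (246/(2*sqrt(3) + 100))*(-38) = (246/(100 + 2*sqrt(3)))*(-38) = -9348/(100 + 2*sqrt(3))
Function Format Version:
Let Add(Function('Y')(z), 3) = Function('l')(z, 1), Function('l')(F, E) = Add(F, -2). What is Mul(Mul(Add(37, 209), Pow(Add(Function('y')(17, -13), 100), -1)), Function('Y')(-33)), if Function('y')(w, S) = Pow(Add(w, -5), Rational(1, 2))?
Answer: Add(Rational(-233700, 2497), Mul(Rational(4674, 2497), Pow(3, Rational(1, 2)))) ≈ -90.350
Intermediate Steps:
Function('y')(w, S) = Pow(Add(-5, w), Rational(1, 2))
Function('l')(F, E) = Add(-2, F)
Function('Y')(z) = Add(-5, z) (Function('Y')(z) = Add(-3, Add(-2, z)) = Add(-5, z))
Mul(Mul(Add(37, 209), Pow(Add(Function('y')(17, -13), 100), -1)), Function('Y')(-33)) = Mul(Mul(Add(37, 209), Pow(Add(Pow(Add(-5, 17), Rational(1, 2)), 100), -1)), Add(-5, -33)) = Mul(Mul(246, Pow(Add(Pow(12, Rational(1, 2)), 100), -1)), -38) = Mul(Mul(246, Pow(Add(Mul(2, Pow(3, Rational(1, 2))), 100), -1)), -38) = Mul(Mul(246, Pow(Add(100, Mul(2, Pow(3, Rational(1, 2)))), -1)), -38) = Mul(-9348, Pow(Add(100, Mul(2, Pow(3, Rational(1, 2)))), -1))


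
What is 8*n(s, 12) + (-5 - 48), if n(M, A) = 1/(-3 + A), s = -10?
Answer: -469/9 ≈ -52.111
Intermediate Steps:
8*n(s, 12) + (-5 - 48) = 8/(-3 + 12) + (-5 - 48) = 8/9 - 53 = -469/9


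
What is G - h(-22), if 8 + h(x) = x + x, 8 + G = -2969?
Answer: -2925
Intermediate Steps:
G = -2977 (G = -8 - 2969 = -2977)
h(x) = -8 + 2*x (h(x) = -8 + (x + x) = -8 + 2*x)
G - h(-22) = -2977 - (-8 + 2*(-22)) = -2977 - (-8 - 44) = -2977 - 1*(-52) = -2977 + 52 = -2925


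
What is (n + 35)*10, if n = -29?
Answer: 60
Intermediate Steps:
(n + 35)*10 = (-29 + 35)*10 = 6*10 = 60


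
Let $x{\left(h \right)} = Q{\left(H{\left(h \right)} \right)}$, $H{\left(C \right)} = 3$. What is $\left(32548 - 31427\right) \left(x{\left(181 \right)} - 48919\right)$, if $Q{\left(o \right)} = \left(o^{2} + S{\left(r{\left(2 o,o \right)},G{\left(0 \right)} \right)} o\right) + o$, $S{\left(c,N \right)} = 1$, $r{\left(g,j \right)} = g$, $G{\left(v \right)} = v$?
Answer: $-54821384$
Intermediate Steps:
$Q{\left(o \right)} = o^{2} + 2 o$ ($Q{\left(o \right)} = \left(o^{2} + 1 o\right) + o = \left(o^{2} + o\right) + o = \left(o + o^{2}\right) + o = o^{2} + 2 o$)
$x{\left(h \right)} = 15$ ($x{\left(h \right)} = 3 \left(2 + 3\right) = 3 \cdot 5 = 15$)
$\left(32548 - 31427\right) \left(x{\left(181 \right)} - 48919\right) = \left(32548 - 31427\right) \left(15 - 48919\right) = 1121 \left(-48904\right) = -54821384$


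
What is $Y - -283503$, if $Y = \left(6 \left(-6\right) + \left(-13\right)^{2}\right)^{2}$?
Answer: $301192$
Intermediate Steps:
$Y = 17689$ ($Y = \left(-36 + 169\right)^{2} = 133^{2} = 17689$)
$Y - -283503 = 17689 - -283503 = 17689 + 283503 = 301192$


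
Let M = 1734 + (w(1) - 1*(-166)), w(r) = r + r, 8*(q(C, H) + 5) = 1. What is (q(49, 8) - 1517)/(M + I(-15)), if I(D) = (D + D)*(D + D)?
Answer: -12175/22416 ≈ -0.54314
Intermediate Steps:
I(D) = 4*D² (I(D) = (2*D)*(2*D) = 4*D²)
q(C, H) = -39/8 (q(C, H) = -5 + (⅛)*1 = -5 + ⅛ = -39/8)
w(r) = 2*r
M = 1902 (M = 1734 + (2*1 - 1*(-166)) = 1734 + (2 + 166) = 1734 + 168 = 1902)
(q(49, 8) - 1517)/(M + I(-15)) = (-39/8 - 1517)/(1902 + 4*(-15)²) = -12175/(8*(1902 + 4*225)) = -12175/(8*(1902 + 900)) = -12175/8/2802 = -12175/8*1/2802 = -12175/22416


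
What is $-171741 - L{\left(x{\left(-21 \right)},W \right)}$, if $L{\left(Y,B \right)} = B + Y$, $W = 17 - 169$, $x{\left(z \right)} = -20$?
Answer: $-171569$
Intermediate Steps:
$W = -152$
$-171741 - L{\left(x{\left(-21 \right)},W \right)} = -171741 - \left(-152 - 20\right) = -171741 - -172 = -171741 + 172 = -171569$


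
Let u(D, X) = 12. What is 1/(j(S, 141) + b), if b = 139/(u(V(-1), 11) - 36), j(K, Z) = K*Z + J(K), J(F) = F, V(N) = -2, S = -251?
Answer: -24/855547 ≈ -2.8052e-5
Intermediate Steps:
j(K, Z) = K + K*Z (j(K, Z) = K*Z + K = K + K*Z)
b = -139/24 (b = 139/(12 - 36) = 139/(-24) = -1/24*139 = -139/24 ≈ -5.7917)
1/(j(S, 141) + b) = 1/(-251*(1 + 141) - 139/24) = 1/(-251*142 - 139/24) = 1/(-35642 - 139/24) = 1/(-855547/24) = -24/855547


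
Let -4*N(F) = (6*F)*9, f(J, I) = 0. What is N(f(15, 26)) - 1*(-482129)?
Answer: 482129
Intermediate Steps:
N(F) = -27*F/2 (N(F) = -6*F*9/4 = -27*F/2)
N(f(15, 26)) - 1*(-482129) = -27/2*0 - 1*(-482129) = 0 + 482129 = 482129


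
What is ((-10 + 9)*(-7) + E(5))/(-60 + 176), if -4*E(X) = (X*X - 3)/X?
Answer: 59/1160 ≈ 0.050862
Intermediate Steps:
E(X) = -(-3 + X²)/(4*X) (E(X) = -(X*X - 3)/(4*X) = -(X² - 3)/(4*X) = -(-3 + X²)/(4*X))
((-10 + 9)*(-7) + E(5))/(-60 + 176) = ((-10 + 9)*(-7) + (¼)*(3 - 1*5²)/5)/(-60 + 176) = (-1*(-7) + (¼)*(⅕)*(3 - 1*25))/116 = (7 + (¼)*(⅕)*(3 - 25))*(1/116) = (7 + (¼)*(⅕)*(-22))*(1/116) = (7 - 11/10)*(1/116) = (59/10)*(1/116) = 59/1160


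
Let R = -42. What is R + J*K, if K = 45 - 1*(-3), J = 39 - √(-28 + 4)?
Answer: 1830 - 96*I*√6 ≈ 1830.0 - 235.15*I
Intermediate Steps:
J = 39 - 2*I*√6 (J = 39 - √(-24) = 39 - 2*I*√6 ≈ 39.0 - 4.899*I)
K = 48 (K = 45 + 3 = 48)
R + J*K = -42 + (39 - 2*I*√6)*48 = -42 + (1872 - 96*I*√6) = 1830 - 96*I*√6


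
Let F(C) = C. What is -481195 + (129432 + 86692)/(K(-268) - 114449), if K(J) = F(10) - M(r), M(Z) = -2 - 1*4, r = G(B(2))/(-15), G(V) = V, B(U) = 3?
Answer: -55064803559/114433 ≈ -4.8120e+5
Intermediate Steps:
r = -⅕ (r = 3/(-15) = 3*(-1/15) = -⅕ ≈ -0.20000)
M(Z) = -6 (M(Z) = -2 - 4 = -6)
K(J) = 16 (K(J) = 10 - 1*(-6) = 10 + 6 = 16)
-481195 + (129432 + 86692)/(K(-268) - 114449) = -481195 + (129432 + 86692)/(16 - 114449) = -481195 + 216124/(-114433) = -481195 + 216124*(-1/114433) = -481195 - 216124/114433 = -55064803559/114433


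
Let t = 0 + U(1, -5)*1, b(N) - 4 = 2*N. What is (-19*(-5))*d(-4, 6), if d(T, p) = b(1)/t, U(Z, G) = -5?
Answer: -114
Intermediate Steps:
b(N) = 4 + 2*N
t = -5 (t = 0 - 5*1 = 0 - 5 = -5)
d(T, p) = -6/5 (d(T, p) = (4 + 2*1)/(-5) = (4 + 2)*(-1/5) = 6*(-1/5) = -6/5)
(-19*(-5))*d(-4, 6) = -19*(-5)*(-6/5) = 95*(-6/5) = -114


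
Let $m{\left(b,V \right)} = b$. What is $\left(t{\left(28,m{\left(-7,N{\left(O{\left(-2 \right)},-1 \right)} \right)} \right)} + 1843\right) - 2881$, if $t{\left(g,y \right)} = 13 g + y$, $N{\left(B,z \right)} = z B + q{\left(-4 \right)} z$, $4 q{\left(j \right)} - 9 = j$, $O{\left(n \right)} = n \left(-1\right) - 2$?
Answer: $-681$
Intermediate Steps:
$O{\left(n \right)} = -2 - n$ ($O{\left(n \right)} = - n - 2 = -2 - n$)
$q{\left(j \right)} = \frac{9}{4} + \frac{j}{4}$
$N{\left(B,z \right)} = \frac{5 z}{4} + B z$ ($N{\left(B,z \right)} = z B + \left(\frac{9}{4} + \frac{1}{4} \left(-4\right)\right) z = B z + \left(\frac{9}{4} - 1\right) z = B z + \frac{5 z}{4} = \frac{5 z}{4} + B z$)
$t{\left(g,y \right)} = y + 13 g$
$\left(t{\left(28,m{\left(-7,N{\left(O{\left(-2 \right)},-1 \right)} \right)} \right)} + 1843\right) - 2881 = \left(\left(-7 + 13 \cdot 28\right) + 1843\right) - 2881 = \left(\left(-7 + 364\right) + 1843\right) - 2881 = \left(357 + 1843\right) - 2881 = 2200 - 2881 = -681$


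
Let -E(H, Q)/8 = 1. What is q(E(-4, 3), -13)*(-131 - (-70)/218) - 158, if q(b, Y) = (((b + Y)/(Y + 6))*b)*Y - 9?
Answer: -4333154/109 ≈ -39754.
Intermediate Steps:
E(H, Q) = -8 (E(H, Q) = -8*1 = -8)
q(b, Y) = -9 + Y*b*(Y + b)/(6 + Y) (q(b, Y) = (((Y + b)/(6 + Y))*b)*Y - 9 = (b*(Y + b)/(6 + Y))*Y - 9 = Y*b*(Y + b)/(6 + Y) - 9 = -9 + Y*b*(Y + b)/(6 + Y))
q(E(-4, 3), -13)*(-131 - (-70)/218) - 158 = ((-54 - 9*(-13) - 13*(-8)² - 8*(-13)²)/(6 - 13))*(-131 - (-70)/218) - 158 = ((-54 + 117 - 13*64 - 8*169)/(-7))*(-131 - (-70)/218) - 158 = (-(-54 + 117 - 832 - 1352)/7)*(-131 - 1*(-35/109)) - 158 = (-⅐*(-2121))*(-131 + 35/109) - 158 = 303*(-14244/109) - 158 = -4315932/109 - 158 = -4333154/109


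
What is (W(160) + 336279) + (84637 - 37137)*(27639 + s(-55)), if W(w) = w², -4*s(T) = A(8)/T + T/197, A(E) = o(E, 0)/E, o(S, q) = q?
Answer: 258703885788/197 ≈ 1.3132e+9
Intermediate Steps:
A(E) = 0 (A(E) = 0/E = 0)
s(T) = -T/788 (s(T) = -(0/T + T/197)/4 = -(0 + T*(1/197))/4 = -(0 + T/197)/4 = -T/788)
(W(160) + 336279) + (84637 - 37137)*(27639 + s(-55)) = (160² + 336279) + (84637 - 37137)*(27639 - 1/788*(-55)) = (25600 + 336279) + 47500*(27639 + 55/788) = 361879 + 47500*(21779587/788) = 361879 + 258632595625/197 = 258703885788/197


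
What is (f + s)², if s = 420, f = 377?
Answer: 635209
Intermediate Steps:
(f + s)² = (377 + 420)² = 797² = 635209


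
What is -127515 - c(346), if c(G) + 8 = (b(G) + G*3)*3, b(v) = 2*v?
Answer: -132697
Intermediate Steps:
c(G) = -8 + 15*G (c(G) = -8 + (2*G + G*3)*3 = -8 + (2*G + 3*G)*3 = -8 + (5*G)*3 = -8 + 15*G)
-127515 - c(346) = -127515 - (-8 + 15*346) = -127515 - (-8 + 5190) = -127515 - 1*5182 = -127515 - 5182 = -132697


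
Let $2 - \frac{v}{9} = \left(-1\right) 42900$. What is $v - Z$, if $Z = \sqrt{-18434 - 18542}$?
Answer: $386118 - 4 i \sqrt{2311} \approx 3.8612 \cdot 10^{5} - 192.29 i$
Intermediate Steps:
$v = 386118$ ($v = 18 - 9 \left(\left(-1\right) 42900\right) = 18 - -386100 = 18 + 386100 = 386118$)
$Z = 4 i \sqrt{2311}$ ($Z = \sqrt{-36976} = 4 i \sqrt{2311} \approx 192.29 i$)
$v - Z = 386118 - 4 i \sqrt{2311}$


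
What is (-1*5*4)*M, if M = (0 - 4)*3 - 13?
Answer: 500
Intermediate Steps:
M = -25 (M = -4*3 - 13 = -12 - 13 = -25)
(-1*5*4)*M = (-1*5*4)*(-25) = -5*4*(-25) = -20*(-25) = 500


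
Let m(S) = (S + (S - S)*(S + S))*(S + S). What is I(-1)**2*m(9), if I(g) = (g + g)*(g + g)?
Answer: 2592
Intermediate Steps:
I(g) = 4*g**2 (I(g) = (2*g)*(2*g) = 4*g**2)
m(S) = 2*S**2 (m(S) = (S + 0*(2*S))*(2*S) = (S + 0)*(2*S) = S*(2*S) = 2*S**2)
I(-1)**2*m(9) = (4*(-1)**2)**2*(2*9**2) = (4*1)**2*(2*81) = 4**2*162 = 16*162 = 2592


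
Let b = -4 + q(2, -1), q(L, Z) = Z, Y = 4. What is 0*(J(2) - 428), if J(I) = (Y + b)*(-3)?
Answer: 0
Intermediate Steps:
b = -5 (b = -4 - 1 = -5)
J(I) = 3 (J(I) = (4 - 5)*(-3) = -1*(-3) = 3)
0*(J(2) - 428) = 0*(3 - 428) = 0*(-425) = 0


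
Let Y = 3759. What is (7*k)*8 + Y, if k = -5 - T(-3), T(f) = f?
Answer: 3647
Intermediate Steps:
k = -2 (k = -5 - 1*(-3) = -5 + 3 = -2)
(7*k)*8 + Y = (7*(-2))*8 + 3759 = -14*8 + 3759 = -112 + 3759 = 3647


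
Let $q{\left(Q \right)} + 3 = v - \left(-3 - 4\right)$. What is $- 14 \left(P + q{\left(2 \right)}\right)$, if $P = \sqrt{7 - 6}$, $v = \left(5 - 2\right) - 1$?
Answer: $-98$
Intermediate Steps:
$v = 2$ ($v = 3 - 1 = 2$)
$q{\left(Q \right)} = 6$ ($q{\left(Q \right)} = -3 + \left(2 - \left(-3 - 4\right)\right) = -3 + \left(2 - -7\right) = -3 + \left(2 + 7\right) = -3 + 9 = 6$)
$P = 1$ ($P = \sqrt{1} = 1$)
$- 14 \left(P + q{\left(2 \right)}\right) = - 14 \left(1 + 6\right) = \left(-14\right) 7 = -98$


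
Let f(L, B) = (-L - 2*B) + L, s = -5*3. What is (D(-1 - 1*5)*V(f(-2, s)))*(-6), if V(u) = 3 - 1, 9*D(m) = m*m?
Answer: -48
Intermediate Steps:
s = -15
f(L, B) = -2*B
D(m) = m²/9 (D(m) = (m*m)/9 = m²/9)
V(u) = 2
(D(-1 - 1*5)*V(f(-2, s)))*(-6) = (((-1 - 1*5)²/9)*2)*(-6) = (((-1 - 5)²/9)*2)*(-6) = (((⅑)*(-6)²)*2)*(-6) = (((⅑)*36)*2)*(-6) = (4*2)*(-6) = 8*(-6) = -48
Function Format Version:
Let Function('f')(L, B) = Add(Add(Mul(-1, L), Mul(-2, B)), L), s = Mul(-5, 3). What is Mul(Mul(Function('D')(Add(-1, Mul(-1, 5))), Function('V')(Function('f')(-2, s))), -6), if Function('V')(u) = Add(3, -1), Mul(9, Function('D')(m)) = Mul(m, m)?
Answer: -48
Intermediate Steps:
s = -15
Function('f')(L, B) = Mul(-2, B)
Function('D')(m) = Mul(Rational(1, 9), Pow(m, 2)) (Function('D')(m) = Mul(Rational(1, 9), Mul(m, m)) = Mul(Rational(1, 9), Pow(m, 2)))
Function('V')(u) = 2
Mul(Mul(Function('D')(Add(-1, Mul(-1, 5))), Function('V')(Function('f')(-2, s))), -6) = Mul(Mul(Mul(Rational(1, 9), Pow(Add(-1, Mul(-1, 5)), 2)), 2), -6) = Mul(Mul(Mul(Rational(1, 9), Pow(Add(-1, -5), 2)), 2), -6) = Mul(Mul(Mul(Rational(1, 9), Pow(-6, 2)), 2), -6) = Mul(Mul(Mul(Rational(1, 9), 36), 2), -6) = Mul(Mul(4, 2), -6) = Mul(8, -6) = -48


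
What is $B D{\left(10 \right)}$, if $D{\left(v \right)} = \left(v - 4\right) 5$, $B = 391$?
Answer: $11730$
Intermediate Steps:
$D{\left(v \right)} = -20 + 5 v$ ($D{\left(v \right)} = \left(-4 + v\right) 5 = -20 + 5 v$)
$B D{\left(10 \right)} = 391 \left(-20 + 5 \cdot 10\right) = 391 \left(-20 + 50\right) = 391 \cdot 30 = 11730$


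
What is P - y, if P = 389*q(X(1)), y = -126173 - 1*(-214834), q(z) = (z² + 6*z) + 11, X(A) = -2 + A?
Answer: -86327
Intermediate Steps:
q(z) = 11 + z² + 6*z
y = 88661 (y = -126173 + 214834 = 88661)
P = 2334 (P = 389*(11 + (-2 + 1)² + 6*(-2 + 1)) = 389*(11 + (-1)² + 6*(-1)) = 389*(11 + 1 - 6) = 389*6 = 2334)
P - y = 2334 - 1*88661 = 2334 - 88661 = -86327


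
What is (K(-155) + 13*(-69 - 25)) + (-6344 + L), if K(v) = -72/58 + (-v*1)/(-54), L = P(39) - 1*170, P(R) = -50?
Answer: -12199315/1566 ≈ -7790.1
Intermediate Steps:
L = -220 (L = -50 - 1*170 = -50 - 170 = -220)
K(v) = -36/29 + v/54 (K(v) = -72*1/58 - v*(-1/54) = -36/29 + v/54)
(K(-155) + 13*(-69 - 25)) + (-6344 + L) = ((-36/29 + (1/54)*(-155)) + 13*(-69 - 25)) + (-6344 - 220) = ((-36/29 - 155/54) + 13*(-94)) - 6564 = (-6439/1566 - 1222) - 6564 = -1920091/1566 - 6564 = -12199315/1566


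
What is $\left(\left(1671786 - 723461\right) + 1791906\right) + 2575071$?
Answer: $5315302$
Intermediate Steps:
$\left(\left(1671786 - 723461\right) + 1791906\right) + 2575071 = \left(948325 + 1791906\right) + 2575071 = 2740231 + 2575071 = 5315302$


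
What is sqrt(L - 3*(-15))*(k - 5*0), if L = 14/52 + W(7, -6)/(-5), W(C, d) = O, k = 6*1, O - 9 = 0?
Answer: 3*sqrt(734630)/65 ≈ 39.559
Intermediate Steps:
O = 9 (O = 9 + 0 = 9)
k = 6
W(C, d) = 9
L = -199/130 (L = 14/52 + 9/(-5) = 14*(1/52) + 9*(-1/5) = 7/26 - 9/5 = -199/130 ≈ -1.5308)
sqrt(L - 3*(-15))*(k - 5*0) = sqrt(-199/130 - 3*(-15))*(6 - 5*0) = sqrt(-199/130 + 45)*(6 + 0) = sqrt(5651/130)*6 = (sqrt(734630)/130)*6 = 3*sqrt(734630)/65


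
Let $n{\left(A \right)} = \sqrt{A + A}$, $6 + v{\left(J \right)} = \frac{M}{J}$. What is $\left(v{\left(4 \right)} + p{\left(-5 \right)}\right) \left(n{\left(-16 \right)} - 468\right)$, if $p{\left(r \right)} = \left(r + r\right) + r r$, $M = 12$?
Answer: $-5616 + 48 i \sqrt{2} \approx -5616.0 + 67.882 i$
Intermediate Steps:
$v{\left(J \right)} = -6 + \frac{12}{J}$
$n{\left(A \right)} = \sqrt{2} \sqrt{A}$ ($n{\left(A \right)} = \sqrt{2 A} = \sqrt{2} \sqrt{A}$)
$p{\left(r \right)} = r^{2} + 2 r$ ($p{\left(r \right)} = 2 r + r^{2} = r^{2} + 2 r$)
$\left(v{\left(4 \right)} + p{\left(-5 \right)}\right) \left(n{\left(-16 \right)} - 468\right) = \left(\left(-6 + \frac{12}{4}\right) - 5 \left(2 - 5\right)\right) \left(\sqrt{2} \sqrt{-16} - 468\right) = \left(\left(-6 + 12 \cdot \frac{1}{4}\right) - -15\right) \left(\sqrt{2} \cdot 4 i - 468\right) = \left(\left(-6 + 3\right) + 15\right) \left(4 i \sqrt{2} - 468\right) = \left(-3 + 15\right) \left(-468 + 4 i \sqrt{2}\right) = 12 \left(-468 + 4 i \sqrt{2}\right) = -5616 + 48 i \sqrt{2}$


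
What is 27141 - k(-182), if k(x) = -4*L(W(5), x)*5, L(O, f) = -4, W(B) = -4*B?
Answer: 27061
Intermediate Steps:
k(x) = 80 (k(x) = -4*(-4)*5 = 16*5 = 80)
27141 - k(-182) = 27141 - 1*80 = 27141 - 80 = 27061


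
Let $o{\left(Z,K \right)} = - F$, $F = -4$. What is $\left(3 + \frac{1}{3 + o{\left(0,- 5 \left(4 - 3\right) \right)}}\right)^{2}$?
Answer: $\frac{484}{49} \approx 9.8775$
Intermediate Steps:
$o{\left(Z,K \right)} = 4$ ($o{\left(Z,K \right)} = \left(-1\right) \left(-4\right) = 4$)
$\left(3 + \frac{1}{3 + o{\left(0,- 5 \left(4 - 3\right) \right)}}\right)^{2} = \left(3 + \frac{1}{3 + 4}\right)^{2} = \left(3 + \frac{1}{7}\right)^{2} = \left(\frac{22}{7}\right)^{2} = \frac{484}{49}$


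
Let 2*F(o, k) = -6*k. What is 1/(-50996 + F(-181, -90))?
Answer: -1/50726 ≈ -1.9714e-5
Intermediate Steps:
F(o, k) = -3*k (F(o, k) = (-6*k)/2 = -3*k)
1/(-50996 + F(-181, -90)) = 1/(-50996 - 3*(-90)) = 1/(-50996 + 270) = 1/(-50726) = -1/50726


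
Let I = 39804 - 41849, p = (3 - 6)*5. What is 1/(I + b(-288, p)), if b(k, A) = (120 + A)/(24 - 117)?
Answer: -31/63430 ≈ -0.00048873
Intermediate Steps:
p = -15 (p = -3*5 = -15)
b(k, A) = -40/31 - A/93 (b(k, A) = (120 + A)/(-93) = (120 + A)*(-1/93) = -40/31 - A/93)
I = -2045
1/(I + b(-288, p)) = 1/(-2045 + (-40/31 - 1/93*(-15))) = 1/(-2045 + (-40/31 + 5/31)) = 1/(-2045 - 35/31) = 1/(-63430/31) = -31/63430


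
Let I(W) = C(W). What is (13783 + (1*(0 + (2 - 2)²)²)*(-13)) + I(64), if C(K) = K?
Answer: 13847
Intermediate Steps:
I(W) = W
(13783 + (1*(0 + (2 - 2)²)²)*(-13)) + I(64) = (13783 + (1*(0 + (2 - 2)²)²)*(-13)) + 64 = (13783 + (1*(0 + 0²)²)*(-13)) + 64 = (13783 + (1*(0 + 0)²)*(-13)) + 64 = (13783 + (1*0²)*(-13)) + 64 = (13783 + (1*0)*(-13)) + 64 = (13783 + 0*(-13)) + 64 = (13783 + 0) + 64 = 13783 + 64 = 13847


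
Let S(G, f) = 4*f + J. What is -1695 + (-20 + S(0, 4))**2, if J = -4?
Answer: -1631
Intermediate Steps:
S(G, f) = -4 + 4*f (S(G, f) = 4*f - 4 = -4 + 4*f)
-1695 + (-20 + S(0, 4))**2 = -1695 + (-20 + (-4 + 4*4))**2 = -1695 + (-20 + (-4 + 16))**2 = -1695 + (-20 + 12)**2 = -1695 + (-8)**2 = -1695 + 64 = -1631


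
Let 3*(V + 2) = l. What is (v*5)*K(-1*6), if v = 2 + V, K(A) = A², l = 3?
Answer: 180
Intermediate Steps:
V = -1 (V = -2 + (⅓)*3 = -2 + 1 = -1)
v = 1 (v = 2 - 1 = 1)
(v*5)*K(-1*6) = (1*5)*(-1*6)² = 5*(-6)² = 5*36 = 180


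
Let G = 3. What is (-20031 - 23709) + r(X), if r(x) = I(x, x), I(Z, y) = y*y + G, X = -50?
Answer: -41237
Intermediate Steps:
I(Z, y) = 3 + y**2 (I(Z, y) = y*y + 3 = y**2 + 3 = 3 + y**2)
r(x) = 3 + x**2
(-20031 - 23709) + r(X) = (-20031 - 23709) + (3 + (-50)**2) = -43740 + (3 + 2500) = -43740 + 2503 = -41237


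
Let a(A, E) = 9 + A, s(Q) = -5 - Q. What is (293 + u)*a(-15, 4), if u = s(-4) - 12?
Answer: -1680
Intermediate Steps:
u = -13 (u = (-5 - 1*(-4)) - 12 = (-5 + 4) - 12 = -1 - 12 = -13)
(293 + u)*a(-15, 4) = (293 - 13)*(9 - 15) = 280*(-6) = -1680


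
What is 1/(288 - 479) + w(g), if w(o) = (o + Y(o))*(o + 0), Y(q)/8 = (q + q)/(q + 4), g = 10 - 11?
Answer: 3626/573 ≈ 6.3281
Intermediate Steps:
g = -1
Y(q) = 16*q/(4 + q) (Y(q) = 8*((q + q)/(q + 4)) = 8*((2*q)/(4 + q)) = 8*(2*q/(4 + q)) = 16*q/(4 + q))
w(o) = o*(o + 16*o/(4 + o)) (w(o) = (o + 16*o/(4 + o))*(o + 0) = (o + 16*o/(4 + o))*o = o*(o + 16*o/(4 + o)))
1/(288 - 479) + w(g) = 1/(288 - 479) + (-1)²*(20 - 1)/(4 - 1) = 1/(-191) + 1*19/3 = -1/191 + 1*(⅓)*19 = -1/191 + 19/3 = 3626/573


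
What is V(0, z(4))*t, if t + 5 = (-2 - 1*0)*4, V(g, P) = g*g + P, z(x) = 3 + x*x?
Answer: -247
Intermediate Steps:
z(x) = 3 + x²
V(g, P) = P + g² (V(g, P) = g² + P = P + g²)
t = -13 (t = -5 + (-2 - 1*0)*4 = -5 + (-2 + 0)*4 = -5 - 2*4 = -5 - 8 = -13)
V(0, z(4))*t = ((3 + 4²) + 0²)*(-13) = ((3 + 16) + 0)*(-13) = (19 + 0)*(-13) = 19*(-13) = -247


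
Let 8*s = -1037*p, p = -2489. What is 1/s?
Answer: 8/2581093 ≈ 3.0995e-6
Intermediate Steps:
s = 2581093/8 (s = (-1037*(-2489))/8 = (1/8)*2581093 = 2581093/8 ≈ 3.2264e+5)
1/s = 1/(2581093/8) = 8/2581093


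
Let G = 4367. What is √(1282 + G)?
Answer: √5649 ≈ 75.160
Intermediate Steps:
√(1282 + G) = √(1282 + 4367) = √5649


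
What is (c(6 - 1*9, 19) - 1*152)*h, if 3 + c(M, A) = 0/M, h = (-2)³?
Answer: 1240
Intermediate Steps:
h = -8
c(M, A) = -3 (c(M, A) = -3 + 0/M = -3 + 0 = -3)
(c(6 - 1*9, 19) - 1*152)*h = (-3 - 1*152)*(-8) = (-3 - 152)*(-8) = -155*(-8) = 1240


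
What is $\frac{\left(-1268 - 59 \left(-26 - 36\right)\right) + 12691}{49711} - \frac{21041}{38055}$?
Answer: $- \frac{472061696}{1891752105} \approx -0.24954$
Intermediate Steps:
$\frac{\left(-1268 - 59 \left(-26 - 36\right)\right) + 12691}{49711} - \frac{21041}{38055} = \left(\left(-1268 - -3658\right) + 12691\right) \frac{1}{49711} - \frac{21041}{38055} = \left(\left(-1268 + 3658\right) + 12691\right) \frac{1}{49711} - \frac{21041}{38055} = \left(2390 + 12691\right) \frac{1}{49711} - \frac{21041}{38055} = 15081 \cdot \frac{1}{49711} - \frac{21041}{38055} = \frac{15081}{49711} - \frac{21041}{38055} = - \frac{472061696}{1891752105}$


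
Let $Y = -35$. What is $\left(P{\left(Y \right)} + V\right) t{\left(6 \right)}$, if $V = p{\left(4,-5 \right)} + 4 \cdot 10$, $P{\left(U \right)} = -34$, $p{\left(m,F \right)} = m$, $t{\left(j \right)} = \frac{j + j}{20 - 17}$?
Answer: $40$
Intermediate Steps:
$t{\left(j \right)} = \frac{2 j}{3}$
$V = 44$ ($V = 4 + 4 \cdot 10 = 4 + 40 = 44$)
$\left(P{\left(Y \right)} + V\right) t{\left(6 \right)} = \left(-34 + 44\right) \frac{2}{3} \cdot 6 = 10 \cdot 4 = 40$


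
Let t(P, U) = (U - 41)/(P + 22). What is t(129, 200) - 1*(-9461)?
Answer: 1428770/151 ≈ 9462.0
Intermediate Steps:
t(P, U) = (-41 + U)/(22 + P)
t(129, 200) - 1*(-9461) = (-41 + 200)/(22 + 129) - 1*(-9461) = 159/151 + 9461 = 1428770/151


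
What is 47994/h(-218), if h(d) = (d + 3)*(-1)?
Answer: 47994/215 ≈ 223.23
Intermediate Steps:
h(d) = -3 - d (h(d) = (3 + d)*(-1) = -3 - d)
47994/h(-218) = 47994/(-3 - 1*(-218)) = 47994/(-3 + 218) = 47994/215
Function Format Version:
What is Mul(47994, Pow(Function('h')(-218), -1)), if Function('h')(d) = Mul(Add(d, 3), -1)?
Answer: Rational(47994, 215) ≈ 223.23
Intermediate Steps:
Function('h')(d) = Add(-3, Mul(-1, d)) (Function('h')(d) = Mul(Add(3, d), -1) = Add(-3, Mul(-1, d)))
Mul(47994, Pow(Function('h')(-218), -1)) = Mul(47994, Pow(Add(-3, Mul(-1, -218)), -1)) = Mul(47994, Pow(Add(-3, 218), -1)) = Mul(47994, Pow(215, -1)) = Mul(47994, Rational(1, 215)) = Rational(47994, 215)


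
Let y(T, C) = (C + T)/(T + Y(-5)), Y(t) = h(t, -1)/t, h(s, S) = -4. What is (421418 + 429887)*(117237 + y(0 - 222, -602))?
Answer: 7884801625415/79 ≈ 9.9808e+10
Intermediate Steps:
Y(t) = -4/t
y(T, C) = (C + T)/(⅘ + T) (y(T, C) = (C + T)/(T - 4/(-5)) = (C + T)/(T - 4*(-⅕)) = (C + T)/(T + ⅘) = (C + T)/(⅘ + T))
(421418 + 429887)*(117237 + y(0 - 222, -602)) = (421418 + 429887)*(117237 + 5*(-602 + (0 - 222))/(4 + 5*(0 - 222))) = 851305*(117237 + 5*(-602 - 222)/(4 + 5*(-222))) = 851305*(117237 + 5*(-824)/(4 - 1110)) = 851305*(117237 + 5*(-824)/(-1106)) = 851305*(117237 + 5*(-1/1106)*(-824)) = 851305*(117237 + 2060/553) = 851305*(64834121/553) = 7884801625415/79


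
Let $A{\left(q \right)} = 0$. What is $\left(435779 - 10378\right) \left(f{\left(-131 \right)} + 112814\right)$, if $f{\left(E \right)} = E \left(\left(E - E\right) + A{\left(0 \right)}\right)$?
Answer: $47991188414$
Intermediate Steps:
$f{\left(E \right)} = 0$ ($f{\left(E \right)} = E \left(\left(E - E\right) + 0\right) = E \left(0 + 0\right) = E 0 = 0$)
$\left(435779 - 10378\right) \left(f{\left(-131 \right)} + 112814\right) = \left(435779 - 10378\right) \left(0 + 112814\right) = 425401 \cdot 112814 = 47991188414$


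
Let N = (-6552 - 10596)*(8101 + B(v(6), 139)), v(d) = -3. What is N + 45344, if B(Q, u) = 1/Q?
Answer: -138864888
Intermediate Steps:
N = -138910232 (N = (-6552 - 10596)*(8101 + 1/(-3)) = -17148*(8101 - ⅓) = -17148*24302/3 = -138910232)
N + 45344 = -138910232 + 45344 = -138864888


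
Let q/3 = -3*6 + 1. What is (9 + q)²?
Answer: 1764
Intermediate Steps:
q = -51 (q = 3*(-3*6 + 1) = 3*(-18 + 1) = 3*(-17) = -51)
(9 + q)² = (9 - 51)² = (-42)² = 1764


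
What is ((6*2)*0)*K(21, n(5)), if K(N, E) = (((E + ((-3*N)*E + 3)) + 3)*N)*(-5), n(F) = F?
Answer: 0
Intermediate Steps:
K(N, E) = -5*N*(6 + E - 3*E*N) (K(N, E) = (((E + (-3*E*N + 3)) + 3)*N)*(-5) = (((E + (3 - 3*E*N)) + 3)*N)*(-5) = (((3 + E - 3*E*N) + 3)*N)*(-5) = ((6 + E - 3*E*N)*N)*(-5) = (N*(6 + E - 3*E*N))*(-5) = -5*N*(6 + E - 3*E*N))
((6*2)*0)*K(21, n(5)) = ((6*2)*0)*(5*21*(-6 - 1*5 + 3*5*21)) = (12*0)*(5*21*(-6 - 5 + 315)) = 0*(5*21*304) = 0*31920 = 0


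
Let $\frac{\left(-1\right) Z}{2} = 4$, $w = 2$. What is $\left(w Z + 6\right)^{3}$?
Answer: $-1000$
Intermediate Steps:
$Z = -8$ ($Z = \left(-2\right) 4 = -8$)
$\left(w Z + 6\right)^{3} = \left(2 \left(-8\right) + 6\right)^{3} = \left(-16 + 6\right)^{3} = \left(-10\right)^{3} = -1000$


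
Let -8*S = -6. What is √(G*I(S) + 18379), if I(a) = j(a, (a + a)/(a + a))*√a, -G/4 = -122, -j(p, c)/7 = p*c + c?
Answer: √(18379 - 2989*√3) ≈ 114.90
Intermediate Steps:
j(p, c) = -7*c - 7*c*p (j(p, c) = -7*(p*c + c) = -7*(c*p + c) = -7*(c + c*p) = -7*c - 7*c*p)
G = 488 (G = -4*(-122) = 488)
S = ¾ (S = -⅛*(-6) = ¾ ≈ 0.75000)
I(a) = √a*(-7 - 7*a) (I(a) = (-7*(a + a)/(a + a)*(1 + a))*√a = (-7*(2*a)/((2*a))*(1 + a))*√a = (-7*(2*a)*(1/(2*a))*(1 + a))*√a = (-7*1*(1 + a))*√a = (-7 - 7*a)*√a = √a*(-7 - 7*a))
√(G*I(S) + 18379) = √(488*(7*√(¾)*(-1 - 1*¾)) + 18379) = √(488*(7*(√3/2)*(-1 - ¾)) + 18379) = √(488*(7*(√3/2)*(-7/4)) + 18379) = √(488*(-49*√3/8) + 18379) = √(-2989*√3 + 18379) = √(18379 - 2989*√3)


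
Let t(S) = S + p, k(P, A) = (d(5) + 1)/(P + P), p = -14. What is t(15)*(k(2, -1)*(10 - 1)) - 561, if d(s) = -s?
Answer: -570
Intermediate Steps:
k(P, A) = -2/P (k(P, A) = (-1*5 + 1)/(P + P) = (-5 + 1)/((2*P)) = -2/P)
t(S) = -14 + S (t(S) = S - 14 = -14 + S)
t(15)*(k(2, -1)*(10 - 1)) - 561 = (-14 + 15)*((-2/2)*(10 - 1)) - 561 = 1*(-2*½*9) - 561 = 1*(-1*9) - 561 = 1*(-9) - 561 = -9 - 561 = -570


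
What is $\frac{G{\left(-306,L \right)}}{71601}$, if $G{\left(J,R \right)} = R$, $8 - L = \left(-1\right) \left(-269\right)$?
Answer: $- \frac{3}{823} \approx -0.0036452$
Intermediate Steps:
$L = -261$ ($L = 8 - \left(-1\right) \left(-269\right) = 8 - 269 = -261$)
$\frac{G{\left(-306,L \right)}}{71601} = - \frac{261}{71601} = \left(-261\right) \frac{1}{71601} = - \frac{3}{823}$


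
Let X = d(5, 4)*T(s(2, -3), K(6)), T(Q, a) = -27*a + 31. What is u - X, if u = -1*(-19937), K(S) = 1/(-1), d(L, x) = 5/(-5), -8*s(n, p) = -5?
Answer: 19995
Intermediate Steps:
s(n, p) = 5/8 (s(n, p) = -1/8*(-5) = 5/8)
d(L, x) = -1 (d(L, x) = 5*(-1/5) = -1)
K(S) = -1
u = 19937
T(Q, a) = 31 - 27*a
X = -58 (X = -(31 - 27*(-1)) = -(31 + 27) = -1*58 = -58)
u - X = 19937 - 1*(-58) = 19937 + 58 = 19995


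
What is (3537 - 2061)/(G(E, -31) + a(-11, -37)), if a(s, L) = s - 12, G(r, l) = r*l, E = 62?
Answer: -1476/1945 ≈ -0.75887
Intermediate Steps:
G(r, l) = l*r
a(s, L) = -12 + s
(3537 - 2061)/(G(E, -31) + a(-11, -37)) = (3537 - 2061)/(-31*62 + (-12 - 11)) = 1476/(-1922 - 23) = 1476/(-1945) = 1476*(-1/1945) = -1476/1945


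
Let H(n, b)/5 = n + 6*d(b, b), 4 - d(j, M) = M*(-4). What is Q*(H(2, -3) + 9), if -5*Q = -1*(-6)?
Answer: 1326/5 ≈ 265.20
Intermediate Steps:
Q = -6/5 (Q = -(-1)*(-6)/5 = -⅕*6 = -6/5 ≈ -1.2000)
d(j, M) = 4 + 4*M (d(j, M) = 4 - M*(-4) = 4 - (-4)*M = 4 + 4*M)
H(n, b) = 120 + 5*n + 120*b (H(n, b) = 5*(n + 6*(4 + 4*b)) = 5*(n + (24 + 24*b)) = 5*(24 + n + 24*b) = 120 + 5*n + 120*b)
Q*(H(2, -3) + 9) = -6*((120 + 5*2 + 120*(-3)) + 9)/5 = -6*((120 + 10 - 360) + 9)/5 = -6*(-230 + 9)/5 = -6/5*(-221) = 1326/5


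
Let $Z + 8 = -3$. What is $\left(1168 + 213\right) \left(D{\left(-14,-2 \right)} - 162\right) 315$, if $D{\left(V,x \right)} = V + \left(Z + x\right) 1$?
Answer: $-82217835$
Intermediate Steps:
$Z = -11$ ($Z = -8 - 3 = -11$)
$D{\left(V,x \right)} = -11 + V + x$ ($D{\left(V,x \right)} = V + \left(-11 + x\right) 1 = V + \left(-11 + x\right) = -11 + V + x$)
$\left(1168 + 213\right) \left(D{\left(-14,-2 \right)} - 162\right) 315 = \left(1168 + 213\right) \left(\left(-11 - 14 - 2\right) - 162\right) 315 = 1381 \left(-27 - 162\right) 315 = 1381 \left(-189\right) 315 = \left(-261009\right) 315 = -82217835$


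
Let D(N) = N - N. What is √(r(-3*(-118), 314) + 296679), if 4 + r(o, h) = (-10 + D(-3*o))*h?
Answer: 3*√32615 ≈ 541.79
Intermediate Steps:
D(N) = 0
r(o, h) = -4 - 10*h (r(o, h) = -4 + (-10 + 0)*h = -4 - 10*h)
√(r(-3*(-118), 314) + 296679) = √((-4 - 10*314) + 296679) = √((-4 - 3140) + 296679) = √(-3144 + 296679) = √293535 = 3*√32615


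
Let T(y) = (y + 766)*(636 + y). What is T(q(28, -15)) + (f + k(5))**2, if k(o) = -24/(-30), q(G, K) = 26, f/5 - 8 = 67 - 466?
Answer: 108580041/25 ≈ 4.3432e+6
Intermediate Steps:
f = -1955 (f = 40 + 5*(67 - 466) = 40 + 5*(-399) = 40 - 1995 = -1955)
T(y) = (636 + y)*(766 + y) (T(y) = (766 + y)*(636 + y) = (636 + y)*(766 + y))
k(o) = 4/5 (k(o) = -24*(-1/30) = 4/5)
T(q(28, -15)) + (f + k(5))**2 = (487176 + 26**2 + 1402*26) + (-1955 + 4/5)**2 = (487176 + 676 + 36452) + (-9771/5)**2 = 524304 + 95472441/25 = 108580041/25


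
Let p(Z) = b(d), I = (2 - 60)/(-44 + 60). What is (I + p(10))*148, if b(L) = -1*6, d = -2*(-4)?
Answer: -2849/2 ≈ -1424.5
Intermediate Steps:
d = 8
b(L) = -6
I = -29/8 (I = -58/16 = -58*1/16 = -29/8 ≈ -3.6250)
p(Z) = -6
(I + p(10))*148 = (-29/8 - 6)*148 = -77/8*148 = -2849/2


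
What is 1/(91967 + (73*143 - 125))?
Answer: 1/102281 ≈ 9.7770e-6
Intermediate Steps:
1/(91967 + (73*143 - 125)) = 1/(91967 + (10439 - 125)) = 1/(91967 + 10314) = 1/102281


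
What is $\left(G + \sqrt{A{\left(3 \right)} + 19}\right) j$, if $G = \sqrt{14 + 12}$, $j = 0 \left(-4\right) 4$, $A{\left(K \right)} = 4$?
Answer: $0$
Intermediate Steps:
$j = 0$ ($j = 0 \cdot 4 = 0$)
$G = \sqrt{26} \approx 5.099$
$\left(G + \sqrt{A{\left(3 \right)} + 19}\right) j = \left(\sqrt{26} + \sqrt{4 + 19}\right) 0 = \left(\sqrt{26} + \sqrt{23}\right) 0 = \left(\sqrt{23} + \sqrt{26}\right) 0 = 0$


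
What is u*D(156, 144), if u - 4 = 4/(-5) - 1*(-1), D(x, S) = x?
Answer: 3276/5 ≈ 655.20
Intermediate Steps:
u = 21/5 (u = 4 + (4/(-5) - 1*(-1)) = 4 + (4*(-⅕) + 1) = 4 + (-⅘ + 1) = 4 + ⅕ = 21/5 ≈ 4.2000)
u*D(156, 144) = (21/5)*156 = 3276/5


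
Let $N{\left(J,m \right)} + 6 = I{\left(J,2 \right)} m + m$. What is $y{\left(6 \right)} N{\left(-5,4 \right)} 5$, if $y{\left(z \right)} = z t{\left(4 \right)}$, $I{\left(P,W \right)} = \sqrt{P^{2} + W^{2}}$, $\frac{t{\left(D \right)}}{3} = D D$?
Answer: $-2880 + 5760 \sqrt{29} \approx 28139.0$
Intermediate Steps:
$t{\left(D \right)} = 3 D^{2}$ ($t{\left(D \right)} = 3 D D = 3 D^{2}$)
$N{\left(J,m \right)} = -6 + m + m \sqrt{4 + J^{2}}$ ($N{\left(J,m \right)} = -6 + \left(\sqrt{J^{2} + 2^{2}} m + m\right) = -6 + \left(\sqrt{J^{2} + 4} m + m\right) = -6 + \left(\sqrt{4 + J^{2}} m + m\right) = -6 + \left(m \sqrt{4 + J^{2}} + m\right) = -6 + \left(m + m \sqrt{4 + J^{2}}\right) = -6 + m + m \sqrt{4 + J^{2}}$)
$y{\left(z \right)} = 48 z$ ($y{\left(z \right)} = z 3 \cdot 4^{2} = z 3 \cdot 16 = z 48 = 48 z$)
$y{\left(6 \right)} N{\left(-5,4 \right)} 5 = 48 \cdot 6 \left(-6 + 4 + 4 \sqrt{4 + \left(-5\right)^{2}}\right) 5 = 288 \left(-6 + 4 + 4 \sqrt{4 + 25}\right) 5 = 288 \left(-6 + 4 + 4 \sqrt{29}\right) 5 = 288 \left(-2 + 4 \sqrt{29}\right) 5 = \left(-576 + 1152 \sqrt{29}\right) 5 = -2880 + 5760 \sqrt{29}$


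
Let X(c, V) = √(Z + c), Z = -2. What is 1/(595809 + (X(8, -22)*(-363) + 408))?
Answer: 198739/118491306825 + 121*√6/118491306825 ≈ 1.6797e-6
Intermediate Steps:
X(c, V) = √(-2 + c)
1/(595809 + (X(8, -22)*(-363) + 408)) = 1/(595809 + (√(-2 + 8)*(-363) + 408)) = 1/(595809 + (√6*(-363) + 408)) = 1/(595809 + (-363*√6 + 408)) = 1/(595809 + (408 - 363*√6)) = 1/(596217 - 363*√6)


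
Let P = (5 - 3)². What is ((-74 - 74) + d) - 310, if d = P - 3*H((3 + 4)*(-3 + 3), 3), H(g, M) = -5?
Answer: -439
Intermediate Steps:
P = 4 (P = 2² = 4)
d = 19 (d = 4 - 3*(-5) = 4 + 15 = 19)
((-74 - 74) + d) - 310 = ((-74 - 74) + 19) - 310 = (-148 + 19) - 310 = -129 - 310 = -439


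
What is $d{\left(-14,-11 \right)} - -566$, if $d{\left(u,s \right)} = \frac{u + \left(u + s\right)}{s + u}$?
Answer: $\frac{14189}{25} \approx 567.56$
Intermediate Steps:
$d{\left(u,s \right)} = \frac{s + 2 u}{s + u}$ ($d{\left(u,s \right)} = \frac{u + \left(s + u\right)}{s + u} = \frac{s + 2 u}{s + u}$)
$d{\left(-14,-11 \right)} - -566 = \frac{-11 + 2 \left(-14\right)}{-11 - 14} - -566 = \frac{-11 - 28}{-25} + 566 = \left(- \frac{1}{25}\right) \left(-39\right) + 566 = \frac{39}{25} + 566 = \frac{14189}{25}$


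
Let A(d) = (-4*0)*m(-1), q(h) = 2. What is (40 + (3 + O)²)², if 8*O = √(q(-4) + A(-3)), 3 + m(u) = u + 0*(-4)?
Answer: 2462913/1024 + 4707*√2/64 ≈ 2509.2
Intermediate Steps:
m(u) = -3 + u (m(u) = -3 + (u + 0*(-4)) = -3 + (u + 0) = -3 + u)
A(d) = 0 (A(d) = (-4*0)*(-3 - 1) = 0*(-4) = 0)
O = √2/8 (O = √(2 + 0)/8 = √2/8 ≈ 0.17678)
(40 + (3 + O)²)² = (40 + (3 + √2/8)²)²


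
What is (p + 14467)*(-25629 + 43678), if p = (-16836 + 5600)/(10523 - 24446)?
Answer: 3635705314573/13923 ≈ 2.6113e+8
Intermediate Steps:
p = 11236/13923 (p = -11236/(-13923) = -11236*(-1/13923) = 11236/13923 ≈ 0.80701)
(p + 14467)*(-25629 + 43678) = (11236/13923 + 14467)*(-25629 + 43678) = (201435277/13923)*18049 = 3635705314573/13923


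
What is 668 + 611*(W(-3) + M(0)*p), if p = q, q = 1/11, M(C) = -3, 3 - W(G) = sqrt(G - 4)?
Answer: 25678/11 - 611*I*sqrt(7) ≈ 2334.4 - 1616.6*I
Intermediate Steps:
W(G) = 3 - sqrt(-4 + G) (W(G) = 3 - sqrt(G - 4) = 3 - sqrt(-4 + G))
q = 1/11 ≈ 0.090909
p = 1/11 ≈ 0.090909
668 + 611*(W(-3) + M(0)*p) = 668 + 611*((3 - sqrt(-4 - 3)) - 3*1/11) = 668 + 611*((3 - sqrt(-7)) - 3/11) = 668 + 611*((3 - I*sqrt(7)) - 3/11) = 668 + 611*(30/11 - I*sqrt(7)) = 668 + (18330/11 - 611*I*sqrt(7)) = 25678/11 - 611*I*sqrt(7)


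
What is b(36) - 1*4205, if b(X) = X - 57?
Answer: -4226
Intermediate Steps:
b(X) = -57 + X
b(36) - 1*4205 = (-57 + 36) - 1*4205 = -21 - 4205 = -4226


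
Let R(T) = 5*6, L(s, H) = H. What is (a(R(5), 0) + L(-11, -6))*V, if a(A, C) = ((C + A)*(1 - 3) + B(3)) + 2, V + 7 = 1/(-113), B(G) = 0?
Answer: 50688/113 ≈ 448.57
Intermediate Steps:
V = -792/113 (V = -7 + 1/(-113) = -7 - 1/113 = -792/113 ≈ -7.0089)
R(T) = 30
a(A, C) = 2 - 2*A - 2*C (a(A, C) = ((C + A)*(1 - 3) + 0) + 2 = ((A + C)*(-2) + 0) + 2 = ((-2*A - 2*C) + 0) + 2 = (-2*A - 2*C) + 2 = 2 - 2*A - 2*C)
(a(R(5), 0) + L(-11, -6))*V = ((2 - 2*30 - 2*0) - 6)*(-792/113) = ((2 - 60 + 0) - 6)*(-792/113) = (-58 - 6)*(-792/113) = -64*(-792/113) = 50688/113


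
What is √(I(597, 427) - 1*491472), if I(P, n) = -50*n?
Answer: I*√512822 ≈ 716.12*I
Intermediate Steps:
√(I(597, 427) - 1*491472) = √(-50*427 - 1*491472) = √(-21350 - 491472) = √(-512822) = I*√512822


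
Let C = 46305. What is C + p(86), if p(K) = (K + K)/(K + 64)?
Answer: 3472961/75 ≈ 46306.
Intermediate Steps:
p(K) = 2*K/(64 + K) (p(K) = (2*K)/(64 + K) = 2*K/(64 + K))
C + p(86) = 46305 + 2*86/(64 + 86) = 46305 + 2*86/150 = 46305 + 2*86*(1/150) = 46305 + 86/75 = 3472961/75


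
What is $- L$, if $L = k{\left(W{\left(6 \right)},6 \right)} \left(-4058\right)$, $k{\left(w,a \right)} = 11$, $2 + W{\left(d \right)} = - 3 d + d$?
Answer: $44638$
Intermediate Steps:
$W{\left(d \right)} = -2 - 2 d$ ($W{\left(d \right)} = -2 + \left(- 3 d + d\right) = -2 - 2 d$)
$L = -44638$ ($L = 11 \left(-4058\right) = -44638$)
$- L = \left(-1\right) \left(-44638\right) = 44638$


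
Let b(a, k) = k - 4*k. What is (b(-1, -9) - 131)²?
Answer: 10816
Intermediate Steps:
b(a, k) = -3*k
(b(-1, -9) - 131)² = (-3*(-9) - 131)² = (27 - 131)² = (-104)² = 10816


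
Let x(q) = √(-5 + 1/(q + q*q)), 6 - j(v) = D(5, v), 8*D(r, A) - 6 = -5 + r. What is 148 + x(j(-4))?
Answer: 148 + I*√54789/105 ≈ 148.0 + 2.2292*I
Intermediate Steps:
D(r, A) = ⅛ + r/8 (D(r, A) = ¾ + (-5 + r)/8 = ¾ + (-5/8 + r/8) = ⅛ + r/8)
j(v) = 21/4 (j(v) = 6 - (⅛ + (⅛)*5) = 6 - (⅛ + 5/8) = 6 - 1*¾ = 6 - ¾ = 21/4)
x(q) = √(-5 + 1/(q + q²))
148 + x(j(-4)) = 148 + √((1 - 5*21/4 - 5*(21/4)²)/((21/4)*(1 + 21/4))) = 148 + √(4*(1 - 105/4 - 5*441/16)/(21*(25/4))) = 148 + √((4/21)*(4/25)*(1 - 105/4 - 2205/16)) = 148 + √((4/21)*(4/25)*(-2609/16)) = 148 + √(-2609/525) = 148 + I*√54789/105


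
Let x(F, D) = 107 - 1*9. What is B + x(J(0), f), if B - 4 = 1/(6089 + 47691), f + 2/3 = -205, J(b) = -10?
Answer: 5485561/53780 ≈ 102.00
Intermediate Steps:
f = -617/3 (f = -⅔ - 205 = -617/3 ≈ -205.67)
x(F, D) = 98 (x(F, D) = 107 - 9 = 98)
B = 215121/53780 (B = 4 + 1/(6089 + 47691) = 4 + 1/53780 = 215121/53780 ≈ 4.0000)
B + x(J(0), f) = 215121/53780 + 98 = 5485561/53780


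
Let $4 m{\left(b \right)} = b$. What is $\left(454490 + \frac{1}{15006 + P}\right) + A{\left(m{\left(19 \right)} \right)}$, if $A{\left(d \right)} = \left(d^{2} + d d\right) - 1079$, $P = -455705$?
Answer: $\frac{1598701286643}{3525592} \approx 4.5346 \cdot 10^{5}$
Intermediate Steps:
$m{\left(b \right)} = \frac{b}{4}$
$A{\left(d \right)} = -1079 + 2 d^{2}$ ($A{\left(d \right)} = \left(d^{2} + d^{2}\right) - 1079 = 2 d^{2} - 1079 = -1079 + 2 d^{2}$)
$\left(454490 + \frac{1}{15006 + P}\right) + A{\left(m{\left(19 \right)} \right)} = \left(454490 + \frac{1}{15006 - 455705}\right) - \left(1079 - 2 \left(\frac{1}{4} \cdot 19\right)^{2}\right) = \left(454490 + \frac{1}{-440699}\right) - \left(1079 - 2 \left(\frac{19}{4}\right)^{2}\right) = \left(454490 - \frac{1}{440699}\right) + \left(-1079 + 2 \cdot \frac{361}{16}\right) = \frac{200293288509}{440699} + \left(-1079 + \frac{361}{8}\right) = \frac{200293288509}{440699} - \frac{8271}{8} = \frac{1598701286643}{3525592}$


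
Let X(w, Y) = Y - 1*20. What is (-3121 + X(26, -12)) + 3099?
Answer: -54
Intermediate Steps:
X(w, Y) = -20 + Y (X(w, Y) = Y - 20 = -20 + Y)
(-3121 + X(26, -12)) + 3099 = (-3121 + (-20 - 12)) + 3099 = (-3121 - 32) + 3099 = -3153 + 3099 = -54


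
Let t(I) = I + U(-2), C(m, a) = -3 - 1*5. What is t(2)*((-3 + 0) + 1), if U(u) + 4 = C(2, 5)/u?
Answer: -4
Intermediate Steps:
C(m, a) = -8 (C(m, a) = -3 - 5 = -8)
U(u) = -4 - 8/u
t(I) = I (t(I) = I + (-4 - 8/(-2)) = I + (-4 - 8*(-½)) = I + (-4 + 4) = I + 0 = I)
t(2)*((-3 + 0) + 1) = 2*((-3 + 0) + 1) = 2*(-3 + 1) = 2*(-2) = -4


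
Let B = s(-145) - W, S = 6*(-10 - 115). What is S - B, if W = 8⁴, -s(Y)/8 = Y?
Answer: 2186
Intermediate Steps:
s(Y) = -8*Y
W = 4096
S = -750 (S = 6*(-125) = -750)
B = -2936 (B = -8*(-145) - 1*4096 = 1160 - 4096 = -2936)
S - B = -750 - 1*(-2936) = -750 + 2936 = 2186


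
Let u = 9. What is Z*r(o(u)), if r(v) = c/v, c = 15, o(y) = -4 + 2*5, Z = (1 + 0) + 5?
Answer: 15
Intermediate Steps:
Z = 6 (Z = 1 + 5 = 6)
o(y) = 6 (o(y) = -4 + 10 = 6)
r(v) = 15/v
Z*r(o(u)) = 6*(15/6) = 6*(15*(⅙)) = 6*(5/2) = 15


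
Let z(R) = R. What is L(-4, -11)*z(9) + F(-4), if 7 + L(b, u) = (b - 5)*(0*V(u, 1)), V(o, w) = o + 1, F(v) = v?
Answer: -67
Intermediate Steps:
V(o, w) = 1 + o
L(b, u) = -7 (L(b, u) = -7 + (b - 5)*(0*(1 + u)) = -7 + (-5 + b)*0 = -7 + 0 = -7)
L(-4, -11)*z(9) + F(-4) = -7*9 - 4 = -63 - 4 = -67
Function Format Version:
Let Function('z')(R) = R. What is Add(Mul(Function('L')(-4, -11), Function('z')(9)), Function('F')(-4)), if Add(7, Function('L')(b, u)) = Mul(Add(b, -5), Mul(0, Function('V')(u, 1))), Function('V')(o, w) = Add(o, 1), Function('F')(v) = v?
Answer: -67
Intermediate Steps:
Function('V')(o, w) = Add(1, o)
Function('L')(b, u) = -7 (Function('L')(b, u) = Add(-7, Mul(Add(b, -5), Mul(0, Add(1, u)))) = Add(-7, Mul(Add(-5, b), 0)) = Add(-7, 0) = -7)
Add(Mul(Function('L')(-4, -11), Function('z')(9)), Function('F')(-4)) = Add(Mul(-7, 9), -4) = Add(-63, -4) = -67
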